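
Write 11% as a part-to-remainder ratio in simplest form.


11% means 11 parts out of 100; remainder = 89
Part : remainder = 11:89
GCD = 1
= 11:89

11:89


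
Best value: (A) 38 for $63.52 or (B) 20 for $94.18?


Deal A: $63.52/38 = $1.6716/unit
Deal B: $94.18/20 = $4.7090/unit
A is cheaper per unit
= Deal A

Deal A


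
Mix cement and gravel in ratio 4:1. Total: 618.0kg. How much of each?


Total parts = 4 + 1 = 5
cement: 618.0 × 4/5 = 494.4kg
gravel: 618.0 × 1/5 = 123.6kg
= 494.4kg and 123.6kg

494.4kg and 123.6kg


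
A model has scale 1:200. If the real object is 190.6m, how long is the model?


Model size = real / scale
= 190.6 / 200
= 0.9530 m

0.9530 m


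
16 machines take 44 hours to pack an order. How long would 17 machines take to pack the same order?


Inverse proportion: x × y = constant
k = 16 × 44 = 704
y₂ = k / 17 = 704 / 17
= 41.41

41.41


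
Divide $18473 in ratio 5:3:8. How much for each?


Total parts = 5 + 3 + 8 = 16
Part 1: 18473 × 5/16 = 5772.81
Part 2: 18473 × 3/16 = 3463.69
Part 3: 18473 × 8/16 = 9236.50
= Part 1: $5772.81, Part 2: $3463.69, Part 3: $9236.50

Part 1: $5772.81, Part 2: $3463.69, Part 3: $9236.50


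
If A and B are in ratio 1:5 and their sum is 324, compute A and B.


Let A = 1k, B = 5k.
1k + 5k = 324
6k = 324 → k = 324/6 = 54
A = 1×54 = 54, B = 5×54 = 270
= A = 54, B = 270

A = 54, B = 270


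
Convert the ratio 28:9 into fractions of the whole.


Total parts = 28 + 9 = 37
First part: 28/37 = 28/37
Second part: 9/37 = 9/37
= 28/37 and 9/37

28/37 and 9/37


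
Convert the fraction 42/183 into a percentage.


Percentage = (part / whole) × 100
= (42 / 183) × 100
≈ 22.95%

22.95%


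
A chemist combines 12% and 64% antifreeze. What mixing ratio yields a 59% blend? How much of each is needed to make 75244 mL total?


Let x parts of 12% mix with y parts of 64%.
12x + 64y = 59(x + y)
12x + 64y = 59x + 59y
x(12 - 59) = y(59 - 64)
x/y = (64 - 59)/(59 - 12) = 5/47
Simplify: 5:47
Total parts = 52; one part = 75244/52 = 1447.00 mL
12% solution: 5×1447.00 = 7235.00 mL
64% solution: 47×1447.00 = 68009.00 mL
= ratio 5:47; 7235.00 mL and 68009.00 mL

ratio 5:47; 7235.00 mL and 68009.00 mL


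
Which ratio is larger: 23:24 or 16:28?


23/24 = 0.9583
16/28 = 0.5714
0.9583 > 0.5714, so 23:24 is greater
= 23:24

23:24


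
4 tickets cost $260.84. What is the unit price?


Unit rate = total / quantity
= 260.84 / 4
= $65.21 per unit

$65.21 per unit


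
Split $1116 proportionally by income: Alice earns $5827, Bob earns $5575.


Total income = 5827 + 5575 = $11402
Alice: $1116 × 5827/11402 = $570.33
Bob: $1116 × 5575/11402 = $545.67
= Alice: $570.33, Bob: $545.67

Alice: $570.33, Bob: $545.67


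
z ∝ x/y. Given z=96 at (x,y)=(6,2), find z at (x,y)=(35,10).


z = k·x/y
Solve for k using the known point: k = z·y/x = 96×2/6 = 192/6 = 32.0000
Now evaluate at x=35, y=10:
z = k × 35 / 10 = (192 × 35) / (6 × 10) = 6720/60
= 112.0000

112.0000


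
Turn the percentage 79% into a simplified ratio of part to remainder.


79% means 79 parts out of 100; remainder = 21
Part : remainder = 79:21
GCD = 1
= 79:21

79:21


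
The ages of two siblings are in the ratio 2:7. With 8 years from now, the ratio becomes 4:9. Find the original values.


Let A = 2k, B = 7k.
(2k + 8) / (7k + 8) = 4/9
Cross-multiply: 9(2k + 8) = 4(7k + 8)
18k + 72 = 28k + 32
18k - 28k = 32 - 72
-10k = -40
k = -40/-10 = 4
A = 2×4 = 8, B = 7×4 = 28
= A = 8, B = 28

A = 8, B = 28


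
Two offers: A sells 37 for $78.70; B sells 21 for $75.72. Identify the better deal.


Deal A: $78.70/37 = $2.1270/unit
Deal B: $75.72/21 = $3.6057/unit
A is cheaper per unit
= Deal A

Deal A


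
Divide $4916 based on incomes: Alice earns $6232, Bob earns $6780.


Total income = 6232 + 6780 = $13012
Alice: $4916 × 6232/13012 = $2354.48
Bob: $4916 × 6780/13012 = $2561.52
= Alice: $2354.48, Bob: $2561.52

Alice: $2354.48, Bob: $2561.52


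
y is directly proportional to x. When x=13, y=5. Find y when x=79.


Direct proportion: y/x = constant
k = 5/13 ≈ 0.3846
y₂ = k × 79 = 5 × 79 / 13 = 395/13
≈ 30.38

30.38


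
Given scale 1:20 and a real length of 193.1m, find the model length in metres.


Model size = real / scale
= 193.1 / 20
= 9.6550 m

9.6550 m


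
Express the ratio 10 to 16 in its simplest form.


GCD(10, 16) = 2
10/2 : 16/2
= 5:8

5:8


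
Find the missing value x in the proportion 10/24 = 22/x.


Cross multiply: 10 × x = 24 × 22
10x = 528
x = 528 / 10
= 52.80

52.80


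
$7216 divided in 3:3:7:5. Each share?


Total parts = 3 + 3 + 7 + 5 = 18
Part 1: 7216 × 3/18 = 1202.67
Part 2: 7216 × 3/18 = 1202.67
Part 3: 7216 × 7/18 = 2806.22
Part 4: 7216 × 5/18 = 2004.44
= Part 1: $1202.67, Part 2: $1202.67, Part 3: $2806.22, Part 4: $2004.44

Part 1: $1202.67, Part 2: $1202.67, Part 3: $2806.22, Part 4: $2004.44


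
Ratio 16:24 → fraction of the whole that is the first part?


Total parts = 16 + 24 = 40
First part: 16/40 = 2/5
= 2/5

2/5


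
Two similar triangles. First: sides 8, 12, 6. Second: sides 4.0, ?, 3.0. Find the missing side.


Scale factor = 4.0/8 = 0.5
Missing side = 12 × 0.5
= 6.0

6.0


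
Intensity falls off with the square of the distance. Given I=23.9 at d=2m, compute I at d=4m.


I₁d₁² = I₂d₂²
I₂ = I₁ × (d₁/d₂)²
= 23.9 × (2/4)²
= 23.9 × 4/16
= 95.6/16
= 5.9750

5.9750


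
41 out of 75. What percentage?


Percentage = (part / whole) × 100
= (41 / 75) × 100
≈ 54.67%

54.67%


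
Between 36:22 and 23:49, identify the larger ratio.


36/22 = 1.6364
23/49 = 0.4694
1.6364 > 0.4694, so 36:22 is greater
= 36:22

36:22


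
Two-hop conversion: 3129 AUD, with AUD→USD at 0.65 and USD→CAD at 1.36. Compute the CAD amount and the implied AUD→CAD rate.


Step 1: 3129 AUD × 0.65 = 2033.85 USD
Step 2: 2033.85 USD × 1.36 = 2766.04 CAD
Implied rate AUD→CAD = 0.65 × 1.36 = 0.8840
= 2766.04 CAD; implied rate 0.8840 CAD/AUD

2766.04 CAD; implied rate 0.8840 CAD/AUD


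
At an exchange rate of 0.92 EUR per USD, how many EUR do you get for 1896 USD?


Amount × rate = 1896 × 0.92
= 1744.32 EUR

1744.32 EUR


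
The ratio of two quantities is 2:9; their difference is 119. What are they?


Let A = 2k, B = 9k.
9k - 2k = 119
7k = 119 → k = 119/7 = 17
A = 2×17 = 34, B = 9×17 = 153
= A = 34, B = 153

A = 34, B = 153


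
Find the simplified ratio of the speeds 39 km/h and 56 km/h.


Ratio = 39:56
GCD = 1
Simplified = 39:56
Time ratio (same distance) = 56:39
Speed ratio = 39:56

39:56


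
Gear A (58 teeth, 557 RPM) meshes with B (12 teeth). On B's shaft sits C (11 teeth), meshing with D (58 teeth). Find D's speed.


Stage 1: RPM_B = RPM_A × t_A/t_B = 557 × 58/12 = 32306/12 ≈ 2692.17
B and C share a shaft → RPM_C = RPM_B
Stage 2: RPM_D = RPM_C × t_C/t_D = RPM_A × (t_A×t_C)/(t_B×t_D)
Overall ratio = (58×11)/(12×58) = 638/696
RPM_D = 557 × 638/696 = 355366/696
≈ 510.58 RPM

510.58 RPM


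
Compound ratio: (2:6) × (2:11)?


Compound ratio = (2×2) : (6×11)
= 4:66
GCD = 2
= 2:33

2:33


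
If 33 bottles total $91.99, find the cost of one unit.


Unit rate = total / quantity
= 91.99 / 33
= $2.79 per unit

$2.79 per unit


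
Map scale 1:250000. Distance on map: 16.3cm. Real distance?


Real distance = map distance × scale
= 16.3cm × 250000
= 4075000 cm = 40750.0 m
= 40.750 km

40.750 km


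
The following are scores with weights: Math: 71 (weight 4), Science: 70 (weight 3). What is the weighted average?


Numerator = 71×4 + 70×3
= 284 + 210
= 494
Total weight = 7
Weighted avg = 494/7
= 70.57

70.57


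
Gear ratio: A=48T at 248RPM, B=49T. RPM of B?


Gear ratio = 48:49 = 48:49
RPM_B = RPM_A × (teeth_A / teeth_B)
= 248 × (48/49)
= 242.9 RPM

242.9 RPM


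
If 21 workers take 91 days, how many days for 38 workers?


Inverse proportion: x × y = constant
k = 21 × 91 = 1911
y₂ = k / 38 = 1911 / 38
= 50.29

50.29


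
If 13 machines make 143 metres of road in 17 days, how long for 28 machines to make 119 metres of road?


Days ∝ work / workers, so d₂ = d₁ × (m₁/m₂) × (w₂/w₁)
Workers factor (inverse): 13/28 ≈ 0.4643
Work factor (direct): 119/143 ≈ 0.8322
d₂ = 17 × 13/28 × 119/143 = (17 × 13 × 119) / (28 × 143) = 26299/4004
≈ 6.57 days

6.57 days


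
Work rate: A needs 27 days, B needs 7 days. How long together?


Rate of A = 1/27 per day
Rate of B = 1/7 per day
Combined rate = 1/27 + 1/7 = 34/189 ≈ 0.1799 per day
Days = 1 / combined rate = 189/34
≈ 5.56 days

5.56 days


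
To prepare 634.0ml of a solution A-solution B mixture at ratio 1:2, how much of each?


Total parts = 1 + 2 = 3
solution A: 634.0 × 1/3 = 211.3ml
solution B: 634.0 × 2/3 = 422.7ml
= 211.3ml and 422.7ml

211.3ml and 422.7ml


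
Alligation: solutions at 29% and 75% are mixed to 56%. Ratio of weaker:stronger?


Let x parts of 29% mix with y parts of 75%.
29x + 75y = 56(x + y)
29x + 75y = 56x + 56y
x(29 - 56) = y(56 - 75)
x/y = (75 - 56)/(56 - 29) = 19/27
Simplify: 19:27
= 19:27

19:27


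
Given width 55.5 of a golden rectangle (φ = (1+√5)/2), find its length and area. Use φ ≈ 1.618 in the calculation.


φ = (1 + √5) / 2 ≈ 1.618
Length = width × φ = 55.5 × 1.618 = 89.799
≈ 89.80
Area = width × length = 55.5 × 89.799 = 4983.8445 ≈ 4983.84
= Length: 89.80, Area: 4983.84

Length: 89.80, Area: 4983.84


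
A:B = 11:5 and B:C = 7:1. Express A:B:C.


Match B: multiply A:B by 7 → 77:35
Multiply B:C by 5 → 35:5
Combined: 77:35:5
GCD = 1
= 77:35:5

77:35:5


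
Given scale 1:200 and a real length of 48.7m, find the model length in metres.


Model size = real / scale
= 48.7 / 200
= 0.2435 m

0.2435 m


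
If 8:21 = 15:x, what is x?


Cross multiply: 8 × x = 21 × 15
8x = 315
x = 315 / 8
= 39.38

39.38


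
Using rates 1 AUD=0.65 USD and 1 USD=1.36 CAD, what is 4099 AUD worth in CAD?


Step 1: 4099 AUD × 0.65 = 2664.35 USD
Step 2: 2664.35 USD × 1.36 = 3623.52 CAD
Implied rate AUD→CAD = 0.65 × 1.36 = 0.8840
= 3623.52 CAD

3623.52 CAD


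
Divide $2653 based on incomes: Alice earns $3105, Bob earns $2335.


Total income = 3105 + 2335 = $5440
Alice: $2653 × 3105/5440 = $1514.26
Bob: $2653 × 2335/5440 = $1138.74
= Alice: $1514.26, Bob: $1138.74

Alice: $1514.26, Bob: $1138.74


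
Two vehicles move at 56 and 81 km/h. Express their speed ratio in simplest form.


Ratio = 56:81
GCD = 1
Simplified = 56:81
Time ratio (same distance) = 81:56
Speed ratio = 56:81

56:81


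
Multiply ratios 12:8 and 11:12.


Compound ratio = (12×11) : (8×12)
= 132:96
GCD = 12
= 11:8

11:8


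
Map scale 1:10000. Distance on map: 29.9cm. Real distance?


Real distance = map distance × scale
= 29.9cm × 10000
= 299000 cm = 2990.0 m
= 2.990 km

2.990 km


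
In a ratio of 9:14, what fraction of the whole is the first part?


Total parts = 9 + 14 = 23
First part: 9/23 = 9/23
= 9/23

9/23


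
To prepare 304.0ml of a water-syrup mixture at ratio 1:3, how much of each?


Total parts = 1 + 3 = 4
water: 304.0 × 1/4 = 76.0ml
syrup: 304.0 × 3/4 = 228.0ml
= 76.0ml and 228.0ml

76.0ml and 228.0ml


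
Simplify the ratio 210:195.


GCD(210, 195) = 15
210/15 : 195/15
= 14:13

14:13


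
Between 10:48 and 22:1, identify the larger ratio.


10/48 = 0.2083
22/1 = 22.0000
0.2083 < 22.0000, so 10:48 is less
= 22:1

22:1


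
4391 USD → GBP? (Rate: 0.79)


Amount × rate = 4391 × 0.79
= 3468.89 GBP

3468.89 GBP


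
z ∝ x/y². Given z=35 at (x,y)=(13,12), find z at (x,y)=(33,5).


z = k·x/y²
Solve for k using the known point: k = z·y²/x = 35×144/13 = 5040/13 ≈ 387.6923
Now evaluate at x=33, y=5:
z = k × 33 / 25 = (5040 × 33) / (13 × 25) = 166320/325
≈ 511.7538

511.7538


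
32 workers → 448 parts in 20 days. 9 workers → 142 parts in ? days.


Days ∝ work / workers, so d₂ = d₁ × (m₁/m₂) × (w₂/w₁)
Workers factor (inverse): 32/9 ≈ 3.5556
Work factor (direct): 142/448 ≈ 0.3170
d₂ = 20 × 32/9 × 142/448 = (20 × 32 × 142) / (9 × 448) = 90880/4032
≈ 22.54 days

22.54 days


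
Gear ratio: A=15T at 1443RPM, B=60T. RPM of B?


Gear ratio = 15:60 = 1:4
RPM_B = RPM_A × (teeth_A / teeth_B)
= 1443 × (15/60)
= 360.8 RPM

360.8 RPM


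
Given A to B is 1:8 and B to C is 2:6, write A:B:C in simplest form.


Match B: multiply A:B by 2 → 2:16
Multiply B:C by 8 → 16:48
Combined: 2:16:48
GCD = 2
= 1:8:24

1:8:24


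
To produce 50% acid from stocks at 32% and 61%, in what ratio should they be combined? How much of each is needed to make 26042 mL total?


Let x parts of 32% mix with y parts of 61%.
32x + 61y = 50(x + y)
32x + 61y = 50x + 50y
x(32 - 50) = y(50 - 61)
x/y = (61 - 50)/(50 - 32) = 11/18
Simplify: 11:18
Total parts = 29; one part = 26042/29 = 898.00 mL
32% solution: 11×898.00 = 9878.00 mL
61% solution: 18×898.00 = 16164.00 mL
= ratio 11:18; 9878.00 mL and 16164.00 mL

ratio 11:18; 9878.00 mL and 16164.00 mL


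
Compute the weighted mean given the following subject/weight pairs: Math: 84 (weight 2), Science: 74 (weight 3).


Numerator = 84×2 + 74×3
= 168 + 222
= 390
Total weight = 5
Weighted avg = 390/5
= 78.00

78.00


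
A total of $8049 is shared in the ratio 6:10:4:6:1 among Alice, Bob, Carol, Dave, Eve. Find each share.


Total parts = 6 + 10 + 4 + 6 + 1 = 27
Alice: 8049 × 6/27 = 1788.67
Bob: 8049 × 10/27 = 2981.11
Carol: 8049 × 4/27 = 1192.44
Dave: 8049 × 6/27 = 1788.67
Eve: 8049 × 1/27 = 298.11
= Alice: $1788.67, Bob: $2981.11, Carol: $1192.44, Dave: $1788.67, Eve: $298.11

Alice: $1788.67, Bob: $2981.11, Carol: $1192.44, Dave: $1788.67, Eve: $298.11


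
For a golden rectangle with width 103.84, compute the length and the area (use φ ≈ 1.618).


φ = (1 + √5) / 2 ≈ 1.618
Length = width × φ = 103.84 × 1.618 = 168.01312
≈ 168.01
Area = width × length = 103.84 × 168.01312 = 17446.4823808 ≈ 17446.48
= Length: 168.01, Area: 17446.48

Length: 168.01, Area: 17446.48


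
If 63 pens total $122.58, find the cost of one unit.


Unit rate = total / quantity
= 122.58 / 63
= $1.95 per unit

$1.95 per unit


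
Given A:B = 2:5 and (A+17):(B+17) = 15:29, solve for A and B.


Let A = 2k, B = 5k.
(2k + 17) / (5k + 17) = 15/29
Cross-multiply: 29(2k + 17) = 15(5k + 17)
58k + 493 = 75k + 255
58k - 75k = 255 - 493
-17k = -238
k = -238/-17 = 14
A = 2×14 = 28, B = 5×14 = 70
= A = 28, B = 70

A = 28, B = 70


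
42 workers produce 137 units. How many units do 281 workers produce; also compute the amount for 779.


Direct proportion: y/x = constant
k = 137/42 ≈ 3.2619
y at x=281: k × 281 = 137 × 281 / 42 = 38497/42 ≈ 916.60
y at x=779: k × 779 = 137 × 779 / 42 = 106723/42 ≈ 2541.02
= 916.60 and 2541.02

916.60 and 2541.02


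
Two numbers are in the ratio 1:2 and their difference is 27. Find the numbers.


Let A = 1k, B = 2k.
2k - 1k = 27
1k = 27 → k = 27/1 = 27
A = 1×27 = 27, B = 2×27 = 54
= A = 27, B = 54

A = 27, B = 54


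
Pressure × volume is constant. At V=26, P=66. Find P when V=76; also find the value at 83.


Inverse proportion: x × y = constant
k = 26 × 66 = 1716
At x=76: k/76 = 22.58
At x=83: k/83 = 20.67
= 22.58 and 20.67

22.58 and 20.67


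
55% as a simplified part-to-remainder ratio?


55% means 55 parts out of 100; remainder = 45
Part : remainder = 55:45
GCD = 5
= 11:9

11:9


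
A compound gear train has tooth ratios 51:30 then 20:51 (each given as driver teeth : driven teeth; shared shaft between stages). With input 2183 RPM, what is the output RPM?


Stage 1: RPM_B = RPM_A × t_A/t_B = 2183 × 51/30 = 111333/30 = 3711.10
B and C share a shaft → RPM_C = RPM_B
Stage 2: RPM_D = RPM_C × t_C/t_D = RPM_A × (t_A×t_C)/(t_B×t_D)
Overall ratio = (51×20)/(30×51) = 1020/1530
RPM_D = 2183 × 1020/1530 = 2226660/1530
≈ 1455.33 RPM

1455.33 RPM


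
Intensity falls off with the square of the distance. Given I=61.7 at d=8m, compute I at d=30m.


I₁d₁² = I₂d₂²
I₂ = I₁ × (d₁/d₂)²
= 61.7 × (8/30)²
= 61.7 × 64/900
= 3948.8/900
≈ 4.3876

4.3876


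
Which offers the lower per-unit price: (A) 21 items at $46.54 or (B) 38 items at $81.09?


Deal A: $46.54/21 = $2.2162/unit
Deal B: $81.09/38 = $2.1339/unit
B is cheaper per unit
= Deal B

Deal B


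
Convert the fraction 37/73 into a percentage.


Percentage = (part / whole) × 100
= (37 / 73) × 100
≈ 50.68%

50.68%


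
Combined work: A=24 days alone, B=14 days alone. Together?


Rate of A = 1/24 per day
Rate of B = 1/14 per day
Combined rate = 1/24 + 1/14 = 38/336 ≈ 0.1131 per day
Days = 1 / combined rate = 336/38
≈ 8.84 days

8.84 days


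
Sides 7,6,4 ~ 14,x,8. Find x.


Scale factor = 14/7 = 2
Missing side = 6 × 2
= 12.0

12.0


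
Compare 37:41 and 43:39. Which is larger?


37/41 = 0.9024
43/39 = 1.1026
0.9024 < 1.1026, so 37:41 is less
= 43:39

43:39


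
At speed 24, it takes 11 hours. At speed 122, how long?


Inverse proportion: x × y = constant
k = 24 × 11 = 264
y₂ = k / 122 = 264 / 122
= 2.16

2.16


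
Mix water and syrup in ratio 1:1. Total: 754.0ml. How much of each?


Total parts = 1 + 1 = 2
water: 754.0 × 1/2 = 377.0ml
syrup: 754.0 × 1/2 = 377.0ml
= 377.0ml and 377.0ml

377.0ml and 377.0ml


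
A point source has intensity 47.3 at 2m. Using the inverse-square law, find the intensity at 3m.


I₁d₁² = I₂d₂²
I₂ = I₁ × (d₁/d₂)²
= 47.3 × (2/3)²
= 47.3 × 4/9
= 189.2/9
≈ 21.0222

21.0222


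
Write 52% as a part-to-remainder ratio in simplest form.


52% means 52 parts out of 100; remainder = 48
Part : remainder = 52:48
GCD = 4
= 13:12

13:12


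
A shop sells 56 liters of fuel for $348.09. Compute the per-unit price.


Unit rate = total / quantity
= 348.09 / 56
= $6.22 per unit

$6.22 per unit


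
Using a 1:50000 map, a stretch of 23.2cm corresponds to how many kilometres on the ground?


Real distance = map distance × scale
= 23.2cm × 50000
= 1160000 cm = 11600.0 m
= 11.600 km

11.600 km


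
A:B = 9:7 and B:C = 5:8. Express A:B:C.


Match B: multiply A:B by 5 → 45:35
Multiply B:C by 7 → 35:56
Combined: 45:35:56
GCD = 1
= 45:35:56

45:35:56


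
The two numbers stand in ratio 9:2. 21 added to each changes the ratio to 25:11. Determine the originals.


Let A = 9k, B = 2k.
(9k + 21) / (2k + 21) = 25/11
Cross-multiply: 11(9k + 21) = 25(2k + 21)
99k + 231 = 50k + 525
99k - 50k = 525 - 231
49k = 294
k = 294/49 = 6
A = 9×6 = 54, B = 2×6 = 12
= A = 54, B = 12

A = 54, B = 12


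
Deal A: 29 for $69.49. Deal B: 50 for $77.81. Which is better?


Deal A: $69.49/29 = $2.3962/unit
Deal B: $77.81/50 = $1.5562/unit
B is cheaper per unit
= Deal B

Deal B


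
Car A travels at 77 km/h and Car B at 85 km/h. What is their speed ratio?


Ratio = 77:85
GCD = 1
Simplified = 77:85
Time ratio (same distance) = 85:77
Speed ratio = 77:85

77:85


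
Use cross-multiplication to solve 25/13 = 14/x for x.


Cross multiply: 25 × x = 13 × 14
25x = 182
x = 182 / 25
= 7.28

7.28


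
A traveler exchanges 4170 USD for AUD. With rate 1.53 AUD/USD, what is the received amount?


Amount × rate = 4170 × 1.53
= 6380.10 AUD

6380.10 AUD


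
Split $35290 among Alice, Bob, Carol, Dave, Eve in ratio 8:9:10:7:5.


Total parts = 8 + 9 + 10 + 7 + 5 = 39
Alice: 35290 × 8/39 = 7238.97
Bob: 35290 × 9/39 = 8143.85
Carol: 35290 × 10/39 = 9048.72
Dave: 35290 × 7/39 = 6334.10
Eve: 35290 × 5/39 = 4524.36
= Alice: $7238.97, Bob: $8143.85, Carol: $9048.72, Dave: $6334.10, Eve: $4524.36

Alice: $7238.97, Bob: $8143.85, Carol: $9048.72, Dave: $6334.10, Eve: $4524.36


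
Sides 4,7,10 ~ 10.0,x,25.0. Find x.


Scale factor = 10.0/4 = 2.5
Missing side = 7 × 2.5
= 17.5

17.5


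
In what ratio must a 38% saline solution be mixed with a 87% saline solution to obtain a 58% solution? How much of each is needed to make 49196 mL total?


Let x parts of 38% mix with y parts of 87%.
38x + 87y = 58(x + y)
38x + 87y = 58x + 58y
x(38 - 58) = y(58 - 87)
x/y = (87 - 58)/(58 - 38) = 29/20
Simplify: 29:20
Total parts = 49; one part = 49196/49 = 1004.00 mL
38% solution: 29×1004.00 = 29116.00 mL
87% solution: 20×1004.00 = 20080.00 mL
= ratio 29:20; 29116.00 mL and 20080.00 mL

ratio 29:20; 29116.00 mL and 20080.00 mL


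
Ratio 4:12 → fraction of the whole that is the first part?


Total parts = 4 + 12 = 16
First part: 4/16 = 1/4
= 1/4

1/4


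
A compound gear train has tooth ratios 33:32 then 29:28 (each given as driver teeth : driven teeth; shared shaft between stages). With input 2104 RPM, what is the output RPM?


Stage 1: RPM_B = RPM_A × t_A/t_B = 2104 × 33/32 = 69432/32 = 2169.75
B and C share a shaft → RPM_C = RPM_B
Stage 2: RPM_D = RPM_C × t_C/t_D = RPM_A × (t_A×t_C)/(t_B×t_D)
Overall ratio = (33×29)/(32×28) = 957/896
RPM_D = 2104 × 957/896 = 2013528/896
≈ 2247.24 RPM

2247.24 RPM


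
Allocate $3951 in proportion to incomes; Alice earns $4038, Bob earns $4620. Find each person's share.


Total income = 4038 + 4620 = $8658
Alice: $3951 × 4038/8658 = $1842.70
Bob: $3951 × 4620/8658 = $2108.30
= Alice: $1842.70, Bob: $2108.30

Alice: $1842.70, Bob: $2108.30


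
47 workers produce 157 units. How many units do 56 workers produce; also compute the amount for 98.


Direct proportion: y/x = constant
k = 157/47 ≈ 3.3404
y at x=56: k × 56 = 157 × 56 / 47 = 8792/47 ≈ 187.06
y at x=98: k × 98 = 157 × 98 / 47 = 15386/47 ≈ 327.36
= 187.06 and 327.36

187.06 and 327.36


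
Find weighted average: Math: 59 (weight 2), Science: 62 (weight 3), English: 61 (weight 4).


Numerator = 59×2 + 62×3 + 61×4
= 118 + 186 + 244
= 548
Total weight = 9
Weighted avg = 548/9
= 60.89

60.89


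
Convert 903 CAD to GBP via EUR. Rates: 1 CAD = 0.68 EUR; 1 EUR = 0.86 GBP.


Step 1: 903 CAD × 0.68 = 614.04 EUR
Step 2: 614.04 EUR × 0.86 = 528.07 GBP
Implied rate CAD→GBP = 0.68 × 0.86 = 0.5848
= 528.07 GBP

528.07 GBP


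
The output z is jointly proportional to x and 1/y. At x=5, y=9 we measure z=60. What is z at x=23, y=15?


z = k·x/y
Solve for k using the known point: k = z·y/x = 60×9/5 = 540/5 = 108.0000
Now evaluate at x=23, y=15:
z = k × 23 / 15 = (540 × 23) / (5 × 15) = 12420/75
= 165.6000

165.6000


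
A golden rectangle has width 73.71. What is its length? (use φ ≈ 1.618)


φ = (1 + √5) / 2 ≈ 1.618
Length = width × φ = 73.71 × 1.618 = 119.26278
≈ 119.26

119.26


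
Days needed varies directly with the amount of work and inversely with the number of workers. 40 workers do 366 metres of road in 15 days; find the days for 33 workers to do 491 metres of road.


Days ∝ work / workers, so d₂ = d₁ × (m₁/m₂) × (w₂/w₁)
Workers factor (inverse): 40/33 ≈ 1.2121
Work factor (direct): 491/366 ≈ 1.3415
d₂ = 15 × 40/33 × 491/366 = (15 × 40 × 491) / (33 × 366) = 294600/12078
≈ 24.39 days

24.39 days


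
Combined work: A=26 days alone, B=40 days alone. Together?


Rate of A = 1/26 per day
Rate of B = 1/40 per day
Combined rate = 1/26 + 1/40 = 66/1040 ≈ 0.0635 per day
Days = 1 / combined rate = 1040/66
≈ 15.76 days

15.76 days


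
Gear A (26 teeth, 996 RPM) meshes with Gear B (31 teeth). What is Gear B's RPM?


Gear ratio = 26:31 = 26:31
RPM_B = RPM_A × (teeth_A / teeth_B)
= 996 × (26/31)
= 835.4 RPM

835.4 RPM


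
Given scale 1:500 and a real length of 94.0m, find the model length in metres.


Model size = real / scale
= 94.0 / 500
= 0.1880 m

0.1880 m


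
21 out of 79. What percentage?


Percentage = (part / whole) × 100
= (21 / 79) × 100
≈ 26.58%

26.58%


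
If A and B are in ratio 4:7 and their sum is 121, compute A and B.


Let A = 4k, B = 7k.
4k + 7k = 121
11k = 121 → k = 121/11 = 11
A = 4×11 = 44, B = 7×11 = 77
= A = 44, B = 77

A = 44, B = 77


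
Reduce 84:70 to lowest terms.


GCD(84, 70) = 14
84/14 : 70/14
= 6:5

6:5


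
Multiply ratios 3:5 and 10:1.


Compound ratio = (3×10) : (5×1)
= 30:5
GCD = 5
= 6:1

6:1


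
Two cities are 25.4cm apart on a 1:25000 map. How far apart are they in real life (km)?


Real distance = map distance × scale
= 25.4cm × 25000
= 635000 cm = 6350.0 m
= 6.350 km

6.350 km


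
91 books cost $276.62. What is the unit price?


Unit rate = total / quantity
= 276.62 / 91
= $3.04 per unit

$3.04 per unit


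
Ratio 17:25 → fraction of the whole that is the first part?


Total parts = 17 + 25 = 42
First part: 17/42 = 17/42
= 17/42

17/42


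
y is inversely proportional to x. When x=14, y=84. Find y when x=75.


Inverse proportion: x × y = constant
k = 14 × 84 = 1176
y₂ = k / 75 = 1176 / 75
= 15.68

15.68


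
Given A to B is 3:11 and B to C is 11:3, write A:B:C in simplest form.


Match B: multiply A:B by 11 → 33:121
Multiply B:C by 11 → 121:33
Combined: 33:121:33
GCD = 11
= 3:11:3

3:11:3


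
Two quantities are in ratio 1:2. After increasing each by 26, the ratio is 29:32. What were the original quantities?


Let A = 1k, B = 2k.
(1k + 26) / (2k + 26) = 29/32
Cross-multiply: 32(1k + 26) = 29(2k + 26)
32k + 832 = 58k + 754
32k - 58k = 754 - 832
-26k = -78
k = -78/-26 = 3
A = 1×3 = 3, B = 2×3 = 6
= A = 3, B = 6

A = 3, B = 6


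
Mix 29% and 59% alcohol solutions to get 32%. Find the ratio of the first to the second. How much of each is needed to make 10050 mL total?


Let x parts of 29% mix with y parts of 59%.
29x + 59y = 32(x + y)
29x + 59y = 32x + 32y
x(29 - 32) = y(32 - 59)
x/y = (59 - 32)/(32 - 29) = 27/3
Simplify: 9:1
Total parts = 10; one part = 10050/10 = 1005.00 mL
29% solution: 9×1005.00 = 9045.00 mL
59% solution: 1×1005.00 = 1005.00 mL
= ratio 9:1; 9045.00 mL and 1005.00 mL

ratio 9:1; 9045.00 mL and 1005.00 mL


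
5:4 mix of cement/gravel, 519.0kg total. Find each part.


Total parts = 5 + 4 = 9
cement: 519.0 × 5/9 = 288.3kg
gravel: 519.0 × 4/9 = 230.7kg
= 288.3kg and 230.7kg

288.3kg and 230.7kg


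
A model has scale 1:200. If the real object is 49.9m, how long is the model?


Model size = real / scale
= 49.9 / 200
= 0.2495 m

0.2495 m


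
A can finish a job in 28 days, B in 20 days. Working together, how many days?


Rate of A = 1/28 per day
Rate of B = 1/20 per day
Combined rate = 1/28 + 1/20 = 48/560 ≈ 0.0857 per day
Days = 1 / combined rate = 560/48
≈ 11.67 days

11.67 days


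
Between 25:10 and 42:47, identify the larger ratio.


25/10 = 2.5000
42/47 = 0.8936
2.5000 > 0.8936, so 25:10 is greater
= 25:10

25:10


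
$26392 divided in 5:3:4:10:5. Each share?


Total parts = 5 + 3 + 4 + 10 + 5 = 27
Part 1: 26392 × 5/27 = 4887.41
Part 2: 26392 × 3/27 = 2932.44
Part 3: 26392 × 4/27 = 3909.93
Part 4: 26392 × 10/27 = 9774.81
Part 5: 26392 × 5/27 = 4887.41
= Part 1: $4887.41, Part 2: $2932.44, Part 3: $3909.93, Part 4: $9774.81, Part 5: $4887.41

Part 1: $4887.41, Part 2: $2932.44, Part 3: $3909.93, Part 4: $9774.81, Part 5: $4887.41


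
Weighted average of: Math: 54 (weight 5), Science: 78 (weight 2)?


Numerator = 54×5 + 78×2
= 270 + 156
= 426
Total weight = 7
Weighted avg = 426/7
= 60.86

60.86


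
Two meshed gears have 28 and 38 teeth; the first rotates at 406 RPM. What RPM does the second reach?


Gear ratio = 28:38 = 14:19
RPM_B = RPM_A × (teeth_A / teeth_B)
= 406 × (28/38)
= 299.2 RPM

299.2 RPM


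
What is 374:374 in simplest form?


GCD(374, 374) = 374
374/374 : 374/374
= 1:1

1:1


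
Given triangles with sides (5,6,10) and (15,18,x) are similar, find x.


Scale factor = 15/5 = 3
Missing side = 10 × 3
= 30.0

30.0


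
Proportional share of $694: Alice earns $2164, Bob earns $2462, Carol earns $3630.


Total income = 2164 + 2462 + 3630 = $8256
Alice: $694 × 2164/8256 = $181.91
Bob: $694 × 2462/8256 = $206.96
Carol: $694 × 3630/8256 = $305.14
= Alice: $181.91, Bob: $206.96, Carol: $305.14

Alice: $181.91, Bob: $206.96, Carol: $305.14


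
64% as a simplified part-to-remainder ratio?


64% means 64 parts out of 100; remainder = 36
Part : remainder = 64:36
GCD = 4
= 16:9

16:9


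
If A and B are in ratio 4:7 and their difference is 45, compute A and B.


Let A = 4k, B = 7k.
7k - 4k = 45
3k = 45 → k = 45/3 = 15
A = 4×15 = 60, B = 7×15 = 105
= A = 60, B = 105

A = 60, B = 105


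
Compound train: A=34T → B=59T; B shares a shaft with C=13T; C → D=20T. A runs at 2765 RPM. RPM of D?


Stage 1: RPM_B = RPM_A × t_A/t_B = 2765 × 34/59 = 94010/59 ≈ 1593.39
B and C share a shaft → RPM_C = RPM_B
Stage 2: RPM_D = RPM_C × t_C/t_D = RPM_A × (t_A×t_C)/(t_B×t_D)
Overall ratio = (34×13)/(59×20) = 442/1180
RPM_D = 2765 × 442/1180 = 1222130/1180
≈ 1035.70 RPM

1035.70 RPM


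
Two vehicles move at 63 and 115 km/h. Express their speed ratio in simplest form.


Ratio = 63:115
GCD = 1
Simplified = 63:115
Time ratio (same distance) = 115:63
Speed ratio = 63:115

63:115


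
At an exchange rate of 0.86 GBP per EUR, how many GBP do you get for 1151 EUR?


Amount × rate = 1151 × 0.86
= 989.86 GBP

989.86 GBP


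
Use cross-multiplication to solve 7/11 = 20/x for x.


Cross multiply: 7 × x = 11 × 20
7x = 220
x = 220 / 7
= 31.43

31.43


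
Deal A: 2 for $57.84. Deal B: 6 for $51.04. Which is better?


Deal A: $57.84/2 = $28.9200/unit
Deal B: $51.04/6 = $8.5067/unit
B is cheaper per unit
= Deal B

Deal B


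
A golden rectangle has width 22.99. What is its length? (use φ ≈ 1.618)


φ = (1 + √5) / 2 ≈ 1.618
Length = width × φ = 22.99 × 1.618 = 37.19782
≈ 37.20

37.20


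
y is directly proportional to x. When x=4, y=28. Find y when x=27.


Direct proportion: y/x = constant
k = 28/4 = 7.0000
y₂ = k × 27 = 28 × 27 / 4 = 756/4
= 189.00

189.00


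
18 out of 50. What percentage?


Percentage = (part / whole) × 100
= (18 / 50) × 100
= 36.00%

36.00%


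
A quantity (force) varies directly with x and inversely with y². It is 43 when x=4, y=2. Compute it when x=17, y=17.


z = k·x/y²
Solve for k using the known point: k = z·y²/x = 43×4/4 = 172/4 = 43.0000
Now evaluate at x=17, y=17:
z = k × 17 / 289 = (172 × 17) / (4 × 289) = 2924/1156
≈ 2.5294

2.5294


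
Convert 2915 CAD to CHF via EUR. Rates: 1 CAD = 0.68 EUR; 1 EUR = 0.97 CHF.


Step 1: 2915 CAD × 0.68 = 1982.20 EUR
Step 2: 1982.20 EUR × 0.97 = 1922.73 CHF
Implied rate CAD→CHF = 0.68 × 0.97 = 0.6596
= 1922.73 CHF

1922.73 CHF


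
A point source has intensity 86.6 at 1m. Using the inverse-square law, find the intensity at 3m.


I₁d₁² = I₂d₂²
I₂ = I₁ × (d₁/d₂)²
= 86.6 × (1/3)²
= 86.6 × 1/9
= 86.6/9
≈ 9.6222

9.6222


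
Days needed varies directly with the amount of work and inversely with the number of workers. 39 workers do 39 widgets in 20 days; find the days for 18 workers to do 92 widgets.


Days ∝ work / workers, so d₂ = d₁ × (m₁/m₂) × (w₂/w₁)
Workers factor (inverse): 39/18 ≈ 2.1667
Work factor (direct): 92/39 ≈ 2.3590
d₂ = 20 × 39/18 × 92/39 = (20 × 39 × 92) / (18 × 39) = 71760/702
≈ 102.22 days

102.22 days


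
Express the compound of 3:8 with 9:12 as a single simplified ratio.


Compound ratio = (3×9) : (8×12)
= 27:96
GCD = 3
= 9:32

9:32


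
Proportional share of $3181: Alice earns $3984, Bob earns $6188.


Total income = 3984 + 6188 = $10172
Alice: $3181 × 3984/10172 = $1245.88
Bob: $3181 × 6188/10172 = $1935.12
= Alice: $1245.88, Bob: $1935.12

Alice: $1245.88, Bob: $1935.12


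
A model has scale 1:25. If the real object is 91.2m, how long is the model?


Model size = real / scale
= 91.2 / 25
= 3.6480 m

3.6480 m


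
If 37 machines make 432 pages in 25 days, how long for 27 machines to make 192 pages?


Days ∝ work / workers, so d₂ = d₁ × (m₁/m₂) × (w₂/w₁)
Workers factor (inverse): 37/27 ≈ 1.3704
Work factor (direct): 192/432 ≈ 0.4444
d₂ = 25 × 37/27 × 192/432 = (25 × 37 × 192) / (27 × 432) = 177600/11664
≈ 15.23 days

15.23 days


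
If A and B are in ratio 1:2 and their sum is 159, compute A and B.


Let A = 1k, B = 2k.
1k + 2k = 159
3k = 159 → k = 159/3 = 53
A = 1×53 = 53, B = 2×53 = 106
= A = 53, B = 106

A = 53, B = 106


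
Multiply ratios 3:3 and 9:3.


Compound ratio = (3×9) : (3×3)
= 27:9
GCD = 9
= 3:1

3:1


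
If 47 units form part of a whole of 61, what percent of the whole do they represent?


Percentage = (part / whole) × 100
= (47 / 61) × 100
≈ 77.05%

77.05%


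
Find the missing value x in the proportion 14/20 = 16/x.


Cross multiply: 14 × x = 20 × 16
14x = 320
x = 320 / 14
= 22.86

22.86


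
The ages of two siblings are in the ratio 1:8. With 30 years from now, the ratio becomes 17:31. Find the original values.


Let A = 1k, B = 8k.
(1k + 30) / (8k + 30) = 17/31
Cross-multiply: 31(1k + 30) = 17(8k + 30)
31k + 930 = 136k + 510
31k - 136k = 510 - 930
-105k = -420
k = -420/-105 = 4
A = 1×4 = 4, B = 8×4 = 32
= A = 4, B = 32

A = 4, B = 32


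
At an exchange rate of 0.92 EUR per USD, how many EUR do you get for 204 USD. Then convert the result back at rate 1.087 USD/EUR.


Amount × rate = 204 × 0.92 = 187.68 EUR
Round-trip: 187.68 × 1.087 = 204.01 USD
= 187.68 EUR, then 204.01 USD

187.68 EUR, then 204.01 USD


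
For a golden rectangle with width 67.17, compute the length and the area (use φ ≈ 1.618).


φ = (1 + √5) / 2 ≈ 1.618
Length = width × φ = 67.17 × 1.618 = 108.68106
≈ 108.68
Area = width × length = 67.17 × 108.68106 = 7300.1068002 ≈ 7300.11
= Length: 108.68, Area: 7300.11

Length: 108.68, Area: 7300.11


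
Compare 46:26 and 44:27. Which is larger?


46/26 = 1.7692
44/27 = 1.6296
1.7692 > 1.6296, so 46:26 is greater
= 46:26

46:26


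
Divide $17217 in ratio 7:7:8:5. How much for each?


Total parts = 7 + 7 + 8 + 5 = 27
Part 1: 17217 × 7/27 = 4463.67
Part 2: 17217 × 7/27 = 4463.67
Part 3: 17217 × 8/27 = 5101.33
Part 4: 17217 × 5/27 = 3188.33
= Part 1: $4463.67, Part 2: $4463.67, Part 3: $5101.33, Part 4: $3188.33

Part 1: $4463.67, Part 2: $4463.67, Part 3: $5101.33, Part 4: $3188.33


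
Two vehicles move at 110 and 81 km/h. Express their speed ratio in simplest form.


Ratio = 110:81
GCD = 1
Simplified = 110:81
Time ratio (same distance) = 81:110
Speed ratio = 110:81

110:81


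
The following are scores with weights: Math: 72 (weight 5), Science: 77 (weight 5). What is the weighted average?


Numerator = 72×5 + 77×5
= 360 + 385
= 745
Total weight = 10
Weighted avg = 745/10
= 74.50

74.50


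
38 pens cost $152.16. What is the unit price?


Unit rate = total / quantity
= 152.16 / 38
= $4.00 per unit

$4.00 per unit


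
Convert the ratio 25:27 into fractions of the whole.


Total parts = 25 + 27 = 52
First part: 25/52 = 25/52
Second part: 27/52 = 27/52
= 25/52 and 27/52

25/52 and 27/52


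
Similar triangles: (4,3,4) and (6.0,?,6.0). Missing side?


Scale factor = 6.0/4 = 1.5
Missing side = 3 × 1.5
= 4.5

4.5


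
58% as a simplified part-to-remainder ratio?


58% means 58 parts out of 100; remainder = 42
Part : remainder = 58:42
GCD = 2
= 29:21

29:21


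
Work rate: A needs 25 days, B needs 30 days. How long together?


Rate of A = 1/25 per day
Rate of B = 1/30 per day
Combined rate = 1/25 + 1/30 = 55/750 ≈ 0.0733 per day
Days = 1 / combined rate = 750/55
≈ 13.64 days

13.64 days


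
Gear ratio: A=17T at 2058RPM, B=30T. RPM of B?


Gear ratio = 17:30 = 17:30
RPM_B = RPM_A × (teeth_A / teeth_B)
= 2058 × (17/30)
= 1166.2 RPM

1166.2 RPM


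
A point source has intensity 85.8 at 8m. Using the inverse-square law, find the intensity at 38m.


I₁d₁² = I₂d₂²
I₂ = I₁ × (d₁/d₂)²
= 85.8 × (8/38)²
= 85.8 × 64/1444
= 5491.2/1444
≈ 3.8028

3.8028


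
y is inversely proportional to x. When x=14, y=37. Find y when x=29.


Inverse proportion: x × y = constant
k = 14 × 37 = 518
y₂ = k / 29 = 518 / 29
= 17.86

17.86


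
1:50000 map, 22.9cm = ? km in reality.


Real distance = map distance × scale
= 22.9cm × 50000
= 1145000 cm = 11450.0 m
= 11.450 km

11.450 km


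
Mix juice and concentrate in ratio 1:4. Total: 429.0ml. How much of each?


Total parts = 1 + 4 = 5
juice: 429.0 × 1/5 = 85.8ml
concentrate: 429.0 × 4/5 = 343.2ml
= 85.8ml and 343.2ml

85.8ml and 343.2ml


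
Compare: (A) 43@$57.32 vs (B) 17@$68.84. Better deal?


Deal A: $57.32/43 = $1.3330/unit
Deal B: $68.84/17 = $4.0494/unit
A is cheaper per unit
= Deal A

Deal A


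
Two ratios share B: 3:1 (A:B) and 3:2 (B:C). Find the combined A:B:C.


Match B: multiply A:B by 3 → 9:3
Multiply B:C by 1 → 3:2
Combined: 9:3:2
GCD = 1
= 9:3:2

9:3:2


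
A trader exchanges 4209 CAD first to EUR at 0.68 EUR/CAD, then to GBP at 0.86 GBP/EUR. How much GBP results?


Step 1: 4209 CAD × 0.68 = 2862.12 EUR
Step 2: 2862.12 EUR × 0.86 = 2461.42 GBP
Implied rate CAD→GBP = 0.68 × 0.86 = 0.5848
= 2461.42 GBP

2461.42 GBP


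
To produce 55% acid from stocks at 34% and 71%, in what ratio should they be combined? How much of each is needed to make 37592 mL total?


Let x parts of 34% mix with y parts of 71%.
34x + 71y = 55(x + y)
34x + 71y = 55x + 55y
x(34 - 55) = y(55 - 71)
x/y = (71 - 55)/(55 - 34) = 16/21
Simplify: 16:21
Total parts = 37; one part = 37592/37 = 1016.00 mL
34% solution: 16×1016.00 = 16256.00 mL
71% solution: 21×1016.00 = 21336.00 mL
= ratio 16:21; 16256.00 mL and 21336.00 mL

ratio 16:21; 16256.00 mL and 21336.00 mL


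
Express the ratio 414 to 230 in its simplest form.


GCD(414, 230) = 46
414/46 : 230/46
= 9:5

9:5


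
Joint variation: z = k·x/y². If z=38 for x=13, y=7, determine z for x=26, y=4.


z = k·x/y²
Solve for k using the known point: k = z·y²/x = 38×49/13 = 1862/13 ≈ 143.2308
Now evaluate at x=26, y=4:
z = k × 26 / 16 = (1862 × 26) / (13 × 16) = 48412/208
= 232.7500

232.7500


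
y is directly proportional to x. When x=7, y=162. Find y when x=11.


Direct proportion: y/x = constant
k = 162/7 ≈ 23.1429
y₂ = k × 11 = 162 × 11 / 7 = 1782/7
≈ 254.57

254.57


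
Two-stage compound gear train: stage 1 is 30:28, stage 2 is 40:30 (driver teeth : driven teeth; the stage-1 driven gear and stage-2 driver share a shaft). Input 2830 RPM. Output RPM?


Stage 1: RPM_B = RPM_A × t_A/t_B = 2830 × 30/28 = 84900/28 ≈ 3032.14
B and C share a shaft → RPM_C = RPM_B
Stage 2: RPM_D = RPM_C × t_C/t_D = RPM_A × (t_A×t_C)/(t_B×t_D)
Overall ratio = (30×40)/(28×30) = 1200/840
RPM_D = 2830 × 1200/840 = 3396000/840
≈ 4042.86 RPM

4042.86 RPM


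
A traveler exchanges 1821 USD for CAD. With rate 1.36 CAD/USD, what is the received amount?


Amount × rate = 1821 × 1.36
= 2476.56 CAD

2476.56 CAD


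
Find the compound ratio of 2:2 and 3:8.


Compound ratio = (2×3) : (2×8)
= 6:16
GCD = 2
= 3:8

3:8


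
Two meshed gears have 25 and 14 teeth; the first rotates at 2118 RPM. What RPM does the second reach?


Gear ratio = 25:14 = 25:14
RPM_B = RPM_A × (teeth_A / teeth_B)
= 2118 × (25/14)
= 3782.1 RPM

3782.1 RPM


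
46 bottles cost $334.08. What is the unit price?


Unit rate = total / quantity
= 334.08 / 46
= $7.26 per unit

$7.26 per unit


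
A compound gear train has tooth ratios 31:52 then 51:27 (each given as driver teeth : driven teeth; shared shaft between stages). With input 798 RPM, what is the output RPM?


Stage 1: RPM_B = RPM_A × t_A/t_B = 798 × 31/52 = 24738/52 ≈ 475.73
B and C share a shaft → RPM_C = RPM_B
Stage 2: RPM_D = RPM_C × t_C/t_D = RPM_A × (t_A×t_C)/(t_B×t_D)
Overall ratio = (31×51)/(52×27) = 1581/1404
RPM_D = 798 × 1581/1404 = 1261638/1404
≈ 898.60 RPM

898.60 RPM
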